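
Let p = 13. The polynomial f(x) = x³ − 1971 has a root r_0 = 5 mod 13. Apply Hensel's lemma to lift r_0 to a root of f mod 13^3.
r_2 = 1305 (mod 2197)

Hensel: r_{i+1} = r_i − f(r_i)/f′(r_i) mod 13^{i+2}, where f′(x) = 3x². Iterate:
  r_0 = 5 (mod 13)
  r_1 = 122 (mod 169)
  r_2 = 1305 (mod 2197)
Final: r = 1305 with f(r) ≡ 0 mod 13^3.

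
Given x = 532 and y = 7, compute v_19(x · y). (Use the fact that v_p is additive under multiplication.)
v_19(3724) = 1

v_p(x) = 1 (factor: 532 = 19^1 · 28); v_p(y) = 0 (factor: 7 = 19^0 · 7). Additivity: v_p(xy) = v_p(x) + v_p(y) = 1 + 0 = 1. (Direct check: xy = 3724 = 19^1 · (196).)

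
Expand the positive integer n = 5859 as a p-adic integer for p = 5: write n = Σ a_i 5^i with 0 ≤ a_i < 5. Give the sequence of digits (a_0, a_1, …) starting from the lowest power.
(a_0, a_1, …) = (4, 1, 4, 1, 4, 1)

Repeated division by 5 gives the digits low-to-high: 5859 = 4 + 1·5^1 + 4·5^2 + 1·5^3 + 4·5^4 + 1·5^5. Digit sequence: (4, 1, 4, 1, 4, 1).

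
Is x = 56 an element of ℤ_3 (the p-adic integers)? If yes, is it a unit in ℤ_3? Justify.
x ∈ ℤ_3^× (unit); v_3(x) = 0

ℤ_3 = {x ∈ ℚ_3 : v_3(x) ≥ 0} and ℤ_3^× = {x ∈ ℤ_3 : v_3(x) = 0}. Here v_3(56) = v_3(num) − v_3(den) = 0; compare against these criteria.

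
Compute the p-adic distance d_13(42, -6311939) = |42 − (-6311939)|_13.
d_13(42, -6311939) = 1/371293

Step 1 — x − y = 42 − (-6311939) = 6311981. Step 2 — v_13(6311981) = 5 (factor: 6311981 = (13^5 · 17); the sign does not affect v_p). Step 3 — |x − y|_13 = 13^{-5} = 1/371293.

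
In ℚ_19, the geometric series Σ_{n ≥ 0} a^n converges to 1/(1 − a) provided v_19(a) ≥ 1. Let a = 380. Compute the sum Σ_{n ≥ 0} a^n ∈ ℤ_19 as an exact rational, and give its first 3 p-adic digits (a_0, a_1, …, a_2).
Σ a^n = 1/(1 − a) = -1/379;  first 3 digits = (1, 1, 2)

v_19(a) = 1 ≥ 1, so the series converges in ℤ_19 to 1/(1 − a) = 1/(1 − 380) = -1/379. Expand this rational in ℤ_19: compute digits iteratively via d_i = x_i mod 19, x_{i+1} = (x_i − d_i)/19. The first 3 digits are (1, 1, 2).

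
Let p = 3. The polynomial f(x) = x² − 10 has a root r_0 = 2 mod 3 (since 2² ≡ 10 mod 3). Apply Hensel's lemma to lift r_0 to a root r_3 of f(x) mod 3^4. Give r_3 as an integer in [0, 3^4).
r_3 = 35 (mod 81)

Hensel's recurrence: r_{i+1} = r_i − f(r_i)·(f′(r_i))^{-1} mod 3^{i+2}, with f′(x) = 2x. Iterate:
  r_0 = 2 (mod 3)
  r_1 = 8 (mod 9)
  r_2 = 8 (mod 27)
  r_3 = 35 (mod 81)
Final: r_3 = 35, and one checks f(r_3) ≡ 0 mod 3^4.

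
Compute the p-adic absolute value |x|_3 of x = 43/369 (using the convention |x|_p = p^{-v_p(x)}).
|43/369|_3 = 9

Step 1 — compute v_3(x) by factoring powers of 3 out of the numerator and denominator: v_3(43/369) = -2. Step 2 — apply |x|_p = p^{-v_p(x)} = 3^{2} = 9.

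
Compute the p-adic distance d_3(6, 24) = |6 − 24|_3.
d_3(6, 24) = 1/9

Step 1 — x − y = 6 − 24 = -18. Step 2 — v_3(-18) = 2 (factor: -18 = −(3^2 · 2); the sign does not affect v_p). Step 3 — |x − y|_3 = 3^{-2} = 1/9.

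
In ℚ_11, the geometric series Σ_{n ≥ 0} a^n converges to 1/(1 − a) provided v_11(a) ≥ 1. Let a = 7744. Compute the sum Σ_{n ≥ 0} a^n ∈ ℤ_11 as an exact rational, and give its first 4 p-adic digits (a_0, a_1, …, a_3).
Σ a^n = 1/(1 − a) = -1/7743;  first 4 digits = (1, 0, 9, 5)

v_11(a) = 2 ≥ 1, so the series converges in ℤ_11 to 1/(1 − a) = 1/(1 − 7744) = -1/7743. Expand this rational in ℤ_11: compute digits iteratively via d_i = x_i mod 11, x_{i+1} = (x_i − d_i)/11. The first 4 digits are (1, 0, 9, 5).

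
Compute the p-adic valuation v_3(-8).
v_3(-8) = 0

v_3(n) is the largest exponent k such that 3^k divides n. Factor out: -8 = -3^0 · 8. (Sign doesn't affect v_p.) So v_3(-8) = 0.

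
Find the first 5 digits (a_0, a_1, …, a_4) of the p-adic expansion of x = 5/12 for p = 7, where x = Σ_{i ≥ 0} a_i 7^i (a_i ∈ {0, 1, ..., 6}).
(a_0, …, a_4) = (1, 4, 0, 4, 0)

v_7(5/12) = 0 (numerator and denominator both coprime to 7), so x ∈ ℤ_7^×. Compute digits iteratively via a_i = x_i mod 7, x_{i+1} = (x_i − a_i)/7, with x_0 = x:
  x_0 = 5/12;  a_0 = 1;  x_1 = (x_0 − 1)/7 = -1/12
  x_1 = -1/12;  a_1 = 4;  x_2 = (x_1 − 4)/7 = -7/12
  x_2 = -7/12;  a_2 = 0;  x_3 = (x_2 − 0)/7 = -1/12
  x_3 = -1/12;  a_3 = 4;  x_4 = (x_3 − 4)/7 = -7/12
  x_4 = -7/12;  a_4 = 0;  x_5 = (x_4 − 0)/7 = -1/12
Digits: (1, 4, 0, 4, 0).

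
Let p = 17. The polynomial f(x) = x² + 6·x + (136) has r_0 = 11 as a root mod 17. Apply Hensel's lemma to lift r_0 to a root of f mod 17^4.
r_3 = 45775 (mod 83521)

Hensel: r_{i+1} = r_i − f(r_i)·(f′(r_i))^{-1} mod 17^{i+2}, f′(x) = 2x + 6. Iterate:
  r_0 = 11 (mod 17)
  r_1 = 113 (mod 289)
  r_2 = 1558 (mod 4913)
  r_3 = 45775 (mod 83521)
Final: r = 45775 satisfies f(r) ≡ 0 mod 17^4.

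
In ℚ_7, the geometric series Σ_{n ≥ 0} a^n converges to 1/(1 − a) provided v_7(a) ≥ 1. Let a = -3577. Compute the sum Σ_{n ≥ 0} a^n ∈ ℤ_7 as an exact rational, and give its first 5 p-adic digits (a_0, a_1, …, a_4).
Σ a^n = 1/(1 − a) = 1/3578;  first 5 digits = (1, 0, 4, 3, 0)

v_7(a) = 2 ≥ 1, so the series converges in ℤ_7 to 1/(1 − a) = 1/(1 − (-3577)) = 1/3578. Expand this rational in ℤ_7: compute digits iteratively via d_i = x_i mod 7, x_{i+1} = (x_i − d_i)/7. The first 5 digits are (1, 0, 4, 3, 0).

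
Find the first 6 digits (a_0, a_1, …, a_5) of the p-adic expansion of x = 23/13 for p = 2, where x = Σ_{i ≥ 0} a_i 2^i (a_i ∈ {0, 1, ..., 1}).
(a_0, …, a_5) = (1, 1, 0, 0, 1, 1)

v_2(23/13) = 0 (numerator and denominator both coprime to 2), so x ∈ ℤ_2^×. Compute digits iteratively via a_i = x_i mod 2, x_{i+1} = (x_i − a_i)/2, with x_0 = x:
  x_0 = 23/13;  a_0 = 1;  x_1 = (x_0 − 1)/2 = 5/13
  x_1 = 5/13;  a_1 = 1;  x_2 = (x_1 − 1)/2 = -4/13
  x_2 = -4/13;  a_2 = 0;  x_3 = (x_2 − 0)/2 = -2/13
  x_3 = -2/13;  a_3 = 0;  x_4 = (x_3 − 0)/2 = -1/13
  x_4 = -1/13;  a_4 = 1;  x_5 = (x_4 − 1)/2 = -7/13
  x_5 = -7/13;  a_5 = 1;  x_6 = (x_5 − 1)/2 = -10/13
Digits: (1, 1, 0, 0, 1, 1).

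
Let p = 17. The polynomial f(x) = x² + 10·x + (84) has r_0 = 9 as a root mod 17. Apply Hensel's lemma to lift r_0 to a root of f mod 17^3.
r_2 = 3664 (mod 4913)

Hensel: r_{i+1} = r_i − f(r_i)·(f′(r_i))^{-1} mod 17^{i+2}, f′(x) = 2x + 10. Iterate:
  r_0 = 9 (mod 17)
  r_1 = 196 (mod 289)
  r_2 = 3664 (mod 4913)
Final: r = 3664 satisfies f(r) ≡ 0 mod 17^3.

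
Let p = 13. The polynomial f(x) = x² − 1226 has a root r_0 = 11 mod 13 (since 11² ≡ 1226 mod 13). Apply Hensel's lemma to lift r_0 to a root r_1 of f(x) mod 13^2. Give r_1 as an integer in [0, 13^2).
r_1 = 115 (mod 169)

Hensel's recurrence: r_{i+1} = r_i − f(r_i)·(f′(r_i))^{-1} mod 13^{i+2}, with f′(x) = 2x. Iterate:
  r_0 = 11 (mod 13)
  r_1 = 115 (mod 169)
Final: r_1 = 115, and one checks f(r_1) ≡ 0 mod 13^2.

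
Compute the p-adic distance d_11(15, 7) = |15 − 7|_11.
d_11(15, 7) = 1

Step 1 — x − y = 15 − 7 = 8. Step 2 — v_11(8) = 0 (factor: 8 = (11^0 · 8); the sign does not affect v_p). Step 3 — |x − y|_11 = 11^{0} = 1.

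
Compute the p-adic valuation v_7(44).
v_7(44) = 0

v_7(n) is the largest exponent k such that 7^k divides n. Factor out: 44 = 7^0 · 44. (Sign doesn't affect v_p.) So v_7(44) = 0.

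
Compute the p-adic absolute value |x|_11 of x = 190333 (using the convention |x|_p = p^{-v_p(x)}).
|190333|_11 = 1/14641

Step 1 — compute v_11(x) by factoring powers of 11 out of the numerator and denominator: v_11(190333) = 4. Step 2 — apply |x|_p = p^{-v_p(x)} = 11^{-4} = 1/14641.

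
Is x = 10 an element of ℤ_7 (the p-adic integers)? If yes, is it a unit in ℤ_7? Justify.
x ∈ ℤ_7^× (unit); v_7(x) = 0

ℤ_7 = {x ∈ ℚ_7 : v_7(x) ≥ 0} and ℤ_7^× = {x ∈ ℤ_7 : v_7(x) = 0}. Here v_7(10) = v_7(num) − v_7(den) = 0; compare against these criteria.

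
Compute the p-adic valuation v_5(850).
v_5(850) = 2

v_5(n) is the largest exponent k such that 5^k divides n. Factor out: 850 = 5^2 · 34. (Sign doesn't affect v_p.) So v_5(850) = 2.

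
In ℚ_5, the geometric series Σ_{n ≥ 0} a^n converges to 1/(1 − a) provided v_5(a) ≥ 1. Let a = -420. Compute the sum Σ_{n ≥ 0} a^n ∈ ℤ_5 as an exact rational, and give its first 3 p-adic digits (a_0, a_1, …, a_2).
Σ a^n = 1/(1 − a) = 1/421;  first 3 digits = (1, 1, 4)

v_5(a) = 1 ≥ 1, so the series converges in ℤ_5 to 1/(1 − a) = 1/(1 − (-420)) = 1/421. Expand this rational in ℤ_5: compute digits iteratively via d_i = x_i mod 5, x_{i+1} = (x_i − d_i)/5. The first 3 digits are (1, 1, 4).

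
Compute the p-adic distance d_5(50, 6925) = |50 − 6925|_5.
d_5(50, 6925) = 1/625

Step 1 — x − y = 50 − 6925 = -6875. Step 2 — v_5(-6875) = 4 (factor: -6875 = −(5^4 · 11); the sign does not affect v_p). Step 3 — |x − y|_5 = 5^{-4} = 1/625.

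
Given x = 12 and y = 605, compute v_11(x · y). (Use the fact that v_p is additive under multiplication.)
v_11(7260) = 2

v_p(x) = 0 (factor: 12 = 11^0 · 12); v_p(y) = 2 (factor: 605 = 11^2 · 5). Additivity: v_p(xy) = v_p(x) + v_p(y) = 0 + 2 = 2. (Direct check: xy = 7260 = 11^2 · (60).)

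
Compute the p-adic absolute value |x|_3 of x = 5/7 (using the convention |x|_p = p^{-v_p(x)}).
|5/7|_3 = 1

Step 1 — compute v_3(x) by factoring powers of 3 out of the numerator and denominator: v_3(5/7) = 0. Step 2 — apply |x|_p = p^{-v_p(x)} = 3^{0} = 1.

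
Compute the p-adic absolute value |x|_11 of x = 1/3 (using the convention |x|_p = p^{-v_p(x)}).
|1/3|_11 = 1

Step 1 — compute v_11(x) by factoring powers of 11 out of the numerator and denominator: v_11(1/3) = 0. Step 2 — apply |x|_p = p^{-v_p(x)} = 11^{0} = 1.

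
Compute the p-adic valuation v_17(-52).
v_17(-52) = 0

v_17(n) is the largest exponent k such that 17^k divides n. Factor out: -52 = -17^0 · 52. (Sign doesn't affect v_p.) So v_17(-52) = 0.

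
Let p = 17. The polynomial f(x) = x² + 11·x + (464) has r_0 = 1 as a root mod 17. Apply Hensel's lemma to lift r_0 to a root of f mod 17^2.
r_1 = 120 (mod 289)

Hensel: r_{i+1} = r_i − f(r_i)·(f′(r_i))^{-1} mod 17^{i+2}, f′(x) = 2x + 11. Iterate:
  r_0 = 1 (mod 17)
  r_1 = 120 (mod 289)
Final: r = 120 satisfies f(r) ≡ 0 mod 17^2.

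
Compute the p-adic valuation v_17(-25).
v_17(-25) = 0

v_17(n) is the largest exponent k such that 17^k divides n. Factor out: -25 = -17^0 · 25. (Sign doesn't affect v_p.) So v_17(-25) = 0.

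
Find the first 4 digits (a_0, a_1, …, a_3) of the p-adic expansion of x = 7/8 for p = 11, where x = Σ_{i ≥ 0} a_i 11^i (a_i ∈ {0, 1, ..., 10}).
(a_0, …, a_3) = (5, 1, 4, 1)

v_11(7/8) = 0 (numerator and denominator both coprime to 11), so x ∈ ℤ_11^×. Compute digits iteratively via a_i = x_i mod 11, x_{i+1} = (x_i − a_i)/11, with x_0 = x:
  x_0 = 7/8;  a_0 = 5;  x_1 = (x_0 − 5)/11 = -3/8
  x_1 = -3/8;  a_1 = 1;  x_2 = (x_1 − 1)/11 = -1/8
  x_2 = -1/8;  a_2 = 4;  x_3 = (x_2 − 4)/11 = -3/8
  x_3 = -3/8;  a_3 = 1;  x_4 = (x_3 − 1)/11 = -1/8
Digits: (5, 1, 4, 1).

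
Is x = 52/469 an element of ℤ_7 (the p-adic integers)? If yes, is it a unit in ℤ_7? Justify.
x ∉ ℤ_7 (v_7(x) = -1 < 0)

ℤ_7 = {x ∈ ℚ_7 : v_7(x) ≥ 0} and ℤ_7^× = {x ∈ ℤ_7 : v_7(x) = 0}. Here v_7(52/469) = v_7(num) − v_7(den) = -1; compare against these criteria.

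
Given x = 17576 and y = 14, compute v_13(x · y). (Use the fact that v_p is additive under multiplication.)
v_13(246064) = 3

v_p(x) = 3 (factor: 17576 = 13^3 · 8); v_p(y) = 0 (factor: 14 = 13^0 · 14). Additivity: v_p(xy) = v_p(x) + v_p(y) = 3 + 0 = 3. (Direct check: xy = 246064 = 13^3 · (112).)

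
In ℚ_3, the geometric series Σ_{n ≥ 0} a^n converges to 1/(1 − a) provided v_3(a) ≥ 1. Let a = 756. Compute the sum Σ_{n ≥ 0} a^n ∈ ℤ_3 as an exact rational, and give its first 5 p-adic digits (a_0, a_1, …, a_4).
Σ a^n = 1/(1 − a) = -1/755;  first 5 digits = (1, 0, 0, 1, 0)

v_3(a) = 3 ≥ 1, so the series converges in ℤ_3 to 1/(1 − a) = 1/(1 − 756) = -1/755. Expand this rational in ℤ_3: compute digits iteratively via d_i = x_i mod 3, x_{i+1} = (x_i − d_i)/3. The first 5 digits are (1, 0, 0, 1, 0).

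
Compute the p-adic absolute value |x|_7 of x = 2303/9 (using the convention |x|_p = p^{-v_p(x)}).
|2303/9|_7 = 1/49

Step 1 — compute v_7(x) by factoring powers of 7 out of the numerator and denominator: v_7(2303/9) = 2. Step 2 — apply |x|_p = p^{-v_p(x)} = 7^{-2} = 1/49.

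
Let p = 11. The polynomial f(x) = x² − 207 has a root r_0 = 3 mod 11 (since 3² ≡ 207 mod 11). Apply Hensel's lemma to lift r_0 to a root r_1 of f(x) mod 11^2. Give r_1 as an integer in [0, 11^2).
r_1 = 36 (mod 121)

Hensel's recurrence: r_{i+1} = r_i − f(r_i)·(f′(r_i))^{-1} mod 11^{i+2}, with f′(x) = 2x. Iterate:
  r_0 = 3 (mod 11)
  r_1 = 36 (mod 121)
Final: r_1 = 36, and one checks f(r_1) ≡ 0 mod 11^2.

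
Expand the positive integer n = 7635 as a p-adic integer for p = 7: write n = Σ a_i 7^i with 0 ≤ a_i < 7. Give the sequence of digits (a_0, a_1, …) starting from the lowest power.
(a_0, a_1, …) = (5, 5, 1, 1, 3)

Repeated division by 7 gives the digits low-to-high: 7635 = 5 + 5·7^1 + 1·7^2 + 1·7^3 + 3·7^4. Digit sequence: (5, 5, 1, 1, 3).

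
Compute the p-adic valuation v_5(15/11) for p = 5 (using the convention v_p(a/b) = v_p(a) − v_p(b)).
v_5(15/11) = 1

Factor powers of 5 from the numerator and denominator of the reduced fraction: 15 = 5^1 · 3 and 11 = 5^0 · 11. Apply v_p(a/b) = v_p(a) − v_p(b): v_5(15/11) = 1 − 0 = 1.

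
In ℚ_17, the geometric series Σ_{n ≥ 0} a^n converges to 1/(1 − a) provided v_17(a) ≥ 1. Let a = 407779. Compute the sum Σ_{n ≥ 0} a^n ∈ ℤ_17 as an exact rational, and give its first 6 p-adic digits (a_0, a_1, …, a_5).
Σ a^n = 1/(1 − a) = -1/407778;  first 6 digits = (1, 0, 0, 15, 4, 0)

v_17(a) = 3 ≥ 1, so the series converges in ℤ_17 to 1/(1 − a) = 1/(1 − 407779) = -1/407778. Expand this rational in ℤ_17: compute digits iteratively via d_i = x_i mod 17, x_{i+1} = (x_i − d_i)/17. The first 6 digits are (1, 0, 0, 15, 4, 0).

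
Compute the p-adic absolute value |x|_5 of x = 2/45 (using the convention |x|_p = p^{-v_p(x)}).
|2/45|_5 = 5

Step 1 — compute v_5(x) by factoring powers of 5 out of the numerator and denominator: v_5(2/45) = -1. Step 2 — apply |x|_p = p^{-v_p(x)} = 5^{1} = 5.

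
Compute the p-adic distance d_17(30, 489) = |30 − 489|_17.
d_17(30, 489) = 1/17

Step 1 — x − y = 30 − 489 = -459. Step 2 — v_17(-459) = 1 (factor: -459 = −(17^1 · 27); the sign does not affect v_p). Step 3 — |x − y|_17 = 17^{-1} = 1/17.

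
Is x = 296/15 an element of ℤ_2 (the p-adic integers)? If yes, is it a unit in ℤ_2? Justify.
x ∈ ℤ_2 but not a unit; v_2(x) = 3 > 0

ℤ_2 = {x ∈ ℚ_2 : v_2(x) ≥ 0} and ℤ_2^× = {x ∈ ℤ_2 : v_2(x) = 0}. Here v_2(296/15) = v_2(num) − v_2(den) = 3; compare against these criteria.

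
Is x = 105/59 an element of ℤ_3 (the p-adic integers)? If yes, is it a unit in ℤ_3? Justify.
x ∈ ℤ_3 but not a unit; v_3(x) = 1 > 0

ℤ_3 = {x ∈ ℚ_3 : v_3(x) ≥ 0} and ℤ_3^× = {x ∈ ℤ_3 : v_3(x) = 0}. Here v_3(105/59) = v_3(num) − v_3(den) = 1; compare against these criteria.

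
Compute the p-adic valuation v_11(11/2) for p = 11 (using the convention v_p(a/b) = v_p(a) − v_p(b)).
v_11(11/2) = 1

Factor powers of 11 from the numerator and denominator of the reduced fraction: 11 = 11^1 · 1 and 2 = 11^0 · 2. Apply v_p(a/b) = v_p(a) − v_p(b): v_11(11/2) = 1 − 0 = 1.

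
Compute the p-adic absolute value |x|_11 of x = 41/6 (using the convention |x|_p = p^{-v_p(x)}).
|41/6|_11 = 1

Step 1 — compute v_11(x) by factoring powers of 11 out of the numerator and denominator: v_11(41/6) = 0. Step 2 — apply |x|_p = p^{-v_p(x)} = 11^{0} = 1.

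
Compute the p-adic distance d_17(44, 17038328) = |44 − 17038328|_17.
d_17(44, 17038328) = 1/1419857

Step 1 — x − y = 44 − 17038328 = -17038284. Step 2 — v_17(-17038284) = 5 (factor: -17038284 = −(17^5 · 12); the sign does not affect v_p). Step 3 — |x − y|_17 = 17^{-5} = 1/1419857.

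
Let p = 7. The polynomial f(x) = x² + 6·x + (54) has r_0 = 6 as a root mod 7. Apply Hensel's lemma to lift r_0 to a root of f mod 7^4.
r_3 = 587 (mod 2401)

Hensel: r_{i+1} = r_i − f(r_i)·(f′(r_i))^{-1} mod 7^{i+2}, f′(x) = 2x + 6. Iterate:
  r_0 = 6 (mod 7)
  r_1 = 48 (mod 49)
  r_2 = 244 (mod 343)
  r_3 = 587 (mod 2401)
Final: r = 587 satisfies f(r) ≡ 0 mod 7^4.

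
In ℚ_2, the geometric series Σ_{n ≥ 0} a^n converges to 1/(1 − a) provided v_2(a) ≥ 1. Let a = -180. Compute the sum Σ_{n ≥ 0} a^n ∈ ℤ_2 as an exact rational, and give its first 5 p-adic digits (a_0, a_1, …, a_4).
Σ a^n = 1/(1 − a) = 1/181;  first 5 digits = (1, 0, 1, 1, 1)

v_2(a) = 2 ≥ 1, so the series converges in ℤ_2 to 1/(1 − a) = 1/(1 − (-180)) = 1/181. Expand this rational in ℤ_2: compute digits iteratively via d_i = x_i mod 2, x_{i+1} = (x_i − d_i)/2. The first 5 digits are (1, 0, 1, 1, 1).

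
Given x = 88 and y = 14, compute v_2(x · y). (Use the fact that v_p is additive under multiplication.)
v_2(1232) = 4

v_p(x) = 3 (factor: 88 = 2^3 · 11); v_p(y) = 1 (factor: 14 = 2^1 · 7). Additivity: v_p(xy) = v_p(x) + v_p(y) = 3 + 1 = 4. (Direct check: xy = 1232 = 2^4 · (77).)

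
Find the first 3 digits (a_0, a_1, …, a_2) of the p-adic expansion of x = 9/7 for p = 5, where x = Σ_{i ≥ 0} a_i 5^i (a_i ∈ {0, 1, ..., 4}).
(a_0, …, a_2) = (2, 2, 1)

v_5(9/7) = 0 (numerator and denominator both coprime to 5), so x ∈ ℤ_5^×. Compute digits iteratively via a_i = x_i mod 5, x_{i+1} = (x_i − a_i)/5, with x_0 = x:
  x_0 = 9/7;  a_0 = 2;  x_1 = (x_0 − 2)/5 = -1/7
  x_1 = -1/7;  a_1 = 2;  x_2 = (x_1 − 2)/5 = -3/7
  x_2 = -3/7;  a_2 = 1;  x_3 = (x_2 − 1)/5 = -2/7
Digits: (2, 2, 1).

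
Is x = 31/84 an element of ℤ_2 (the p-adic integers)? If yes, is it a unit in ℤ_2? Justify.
x ∉ ℤ_2 (v_2(x) = -2 < 0)

ℤ_2 = {x ∈ ℚ_2 : v_2(x) ≥ 0} and ℤ_2^× = {x ∈ ℤ_2 : v_2(x) = 0}. Here v_2(31/84) = v_2(num) − v_2(den) = -2; compare against these criteria.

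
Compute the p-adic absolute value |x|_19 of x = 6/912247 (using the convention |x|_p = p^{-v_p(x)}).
|6/912247|_19 = 130321

Step 1 — compute v_19(x) by factoring powers of 19 out of the numerator and denominator: v_19(6/912247) = -4. Step 2 — apply |x|_p = p^{-v_p(x)} = 19^{4} = 130321.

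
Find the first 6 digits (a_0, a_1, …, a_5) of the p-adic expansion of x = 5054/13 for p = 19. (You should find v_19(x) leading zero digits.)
(a_0, …, a_5) = (0, 0, 4, 13, 11, 14)

v_19(5054/13) = 2, so a_0 = ... = a_1 = 0. Factor out: x = 19^2 · u with u = 14/13 a unit in ℤ_19. Expand u iteratively via a_{v+i} = u_i mod 19, u_{i+1} = (u_i − a_{v+i})/19:
  u_0 = 14/13;  a_2 = 4;  u_1 = (u_0 − 4)/19 = -2/13
  u_1 = -2/13;  a_3 = 13;  u_2 = (u_1 − 13)/19 = -9/13
  u_2 = -9/13;  a_4 = 11;  u_3 = (u_2 − 11)/19 = -8/13
  u_3 = -8/13;  a_5 = 14;  u_4 = (u_3 − 14)/19 = -10/13
Digits: (0, 0, 4, 13, 11, 14).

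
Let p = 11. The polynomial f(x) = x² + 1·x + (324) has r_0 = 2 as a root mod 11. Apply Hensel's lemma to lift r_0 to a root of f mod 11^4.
r_3 = 662 (mod 14641)

Hensel: r_{i+1} = r_i − f(r_i)·(f′(r_i))^{-1} mod 11^{i+2}, f′(x) = 2x + 1. Iterate:
  r_0 = 2 (mod 11)
  r_1 = 57 (mod 121)
  r_2 = 662 (mod 1331)
  r_3 = 662 (mod 14641)
Final: r = 662 satisfies f(r) ≡ 0 mod 11^4.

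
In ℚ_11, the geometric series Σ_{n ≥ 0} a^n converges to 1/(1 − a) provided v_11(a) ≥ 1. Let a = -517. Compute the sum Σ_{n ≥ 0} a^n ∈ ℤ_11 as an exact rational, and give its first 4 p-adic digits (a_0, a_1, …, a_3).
Σ a^n = 1/(1 − a) = 1/518;  first 4 digits = (1, 8, 4, 8)

v_11(a) = 1 ≥ 1, so the series converges in ℤ_11 to 1/(1 − a) = 1/(1 − (-517)) = 1/518. Expand this rational in ℤ_11: compute digits iteratively via d_i = x_i mod 11, x_{i+1} = (x_i − d_i)/11. The first 4 digits are (1, 8, 4, 8).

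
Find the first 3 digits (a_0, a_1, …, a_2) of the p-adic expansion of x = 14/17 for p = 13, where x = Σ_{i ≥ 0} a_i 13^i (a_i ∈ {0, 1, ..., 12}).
(a_0, …, a_2) = (10, 10, 3)

v_13(14/17) = 0 (numerator and denominator both coprime to 13), so x ∈ ℤ_13^×. Compute digits iteratively via a_i = x_i mod 13, x_{i+1} = (x_i − a_i)/13, with x_0 = x:
  x_0 = 14/17;  a_0 = 10;  x_1 = (x_0 − 10)/13 = -12/17
  x_1 = -12/17;  a_1 = 10;  x_2 = (x_1 − 10)/13 = -14/17
  x_2 = -14/17;  a_2 = 3;  x_3 = (x_2 − 3)/13 = -5/17
Digits: (10, 10, 3).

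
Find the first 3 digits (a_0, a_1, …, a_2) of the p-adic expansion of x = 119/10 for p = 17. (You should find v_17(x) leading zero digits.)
(a_0, …, a_2) = (0, 16, 11)

v_17(119/10) = 1, so a_0 = ... = a_0 = 0. Factor out: x = 17^1 · u with u = 7/10 a unit in ℤ_17. Expand u iteratively via a_{v+i} = u_i mod 17, u_{i+1} = (u_i − a_{v+i})/17:
  u_0 = 7/10;  a_1 = 16;  u_1 = (u_0 − 16)/17 = -9/10
  u_1 = -9/10;  a_2 = 11;  u_2 = (u_1 − 11)/17 = -7/10
Digits: (0, 16, 11).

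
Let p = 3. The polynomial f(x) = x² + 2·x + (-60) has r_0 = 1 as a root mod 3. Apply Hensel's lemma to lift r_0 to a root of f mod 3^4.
r_3 = 40 (mod 81)

Hensel: r_{i+1} = r_i − f(r_i)·(f′(r_i))^{-1} mod 3^{i+2}, f′(x) = 2x + 2. Iterate:
  r_0 = 1 (mod 3)
  r_1 = 4 (mod 9)
  r_2 = 13 (mod 27)
  r_3 = 40 (mod 81)
Final: r = 40 satisfies f(r) ≡ 0 mod 3^4.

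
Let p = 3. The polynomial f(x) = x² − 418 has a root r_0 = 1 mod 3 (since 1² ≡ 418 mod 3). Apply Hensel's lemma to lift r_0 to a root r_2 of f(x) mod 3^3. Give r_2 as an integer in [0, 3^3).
r_2 = 16 (mod 27)

Hensel's recurrence: r_{i+1} = r_i − f(r_i)·(f′(r_i))^{-1} mod 3^{i+2}, with f′(x) = 2x. Iterate:
  r_0 = 1 (mod 3)
  r_1 = 7 (mod 9)
  r_2 = 16 (mod 27)
Final: r_2 = 16, and one checks f(r_2) ≡ 0 mod 3^3.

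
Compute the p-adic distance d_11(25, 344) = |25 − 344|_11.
d_11(25, 344) = 1/11

Step 1 — x − y = 25 − 344 = -319. Step 2 — v_11(-319) = 1 (factor: -319 = −(11^1 · 29); the sign does not affect v_p). Step 3 — |x − y|_11 = 11^{-1} = 1/11.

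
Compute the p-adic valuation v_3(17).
v_3(17) = 0

v_3(n) is the largest exponent k such that 3^k divides n. Factor out: 17 = 3^0 · 17. (Sign doesn't affect v_p.) So v_3(17) = 0.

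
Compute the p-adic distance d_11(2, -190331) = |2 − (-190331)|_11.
d_11(2, -190331) = 1/14641

Step 1 — x − y = 2 − (-190331) = 190333. Step 2 — v_11(190333) = 4 (factor: 190333 = (11^4 · 13); the sign does not affect v_p). Step 3 — |x − y|_11 = 11^{-4} = 1/14641.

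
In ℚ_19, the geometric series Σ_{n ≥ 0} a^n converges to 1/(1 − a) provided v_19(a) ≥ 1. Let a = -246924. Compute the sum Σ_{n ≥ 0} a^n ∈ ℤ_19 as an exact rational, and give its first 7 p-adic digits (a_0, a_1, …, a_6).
Σ a^n = 1/(1 − a) = 1/246925;  first 7 digits = (1, 0, 0, 2, 17, 18, 3)

v_19(a) = 3 ≥ 1, so the series converges in ℤ_19 to 1/(1 − a) = 1/(1 − (-246924)) = 1/246925. Expand this rational in ℤ_19: compute digits iteratively via d_i = x_i mod 19, x_{i+1} = (x_i − d_i)/19. The first 7 digits are (1, 0, 0, 2, 17, 18, 3).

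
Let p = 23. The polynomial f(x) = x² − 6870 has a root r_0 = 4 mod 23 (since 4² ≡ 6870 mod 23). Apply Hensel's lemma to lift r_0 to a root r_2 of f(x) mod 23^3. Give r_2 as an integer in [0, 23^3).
r_2 = 7870 (mod 12167)

Hensel's recurrence: r_{i+1} = r_i − f(r_i)·(f′(r_i))^{-1} mod 23^{i+2}, with f′(x) = 2x. Iterate:
  r_0 = 4 (mod 23)
  r_1 = 464 (mod 529)
  r_2 = 7870 (mod 12167)
Final: r_2 = 7870, and one checks f(r_2) ≡ 0 mod 23^3.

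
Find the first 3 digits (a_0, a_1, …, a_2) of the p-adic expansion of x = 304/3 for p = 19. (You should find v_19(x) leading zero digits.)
(a_0, …, a_2) = (0, 18, 12)

v_19(304/3) = 1, so a_0 = ... = a_0 = 0. Factor out: x = 19^1 · u with u = 16/3 a unit in ℤ_19. Expand u iteratively via a_{v+i} = u_i mod 19, u_{i+1} = (u_i − a_{v+i})/19:
  u_0 = 16/3;  a_1 = 18;  u_1 = (u_0 − 18)/19 = -2/3
  u_1 = -2/3;  a_2 = 12;  u_2 = (u_1 − 12)/19 = -2/3
Digits: (0, 18, 12).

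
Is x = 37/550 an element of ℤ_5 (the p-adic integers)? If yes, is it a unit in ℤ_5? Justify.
x ∉ ℤ_5 (v_5(x) = -2 < 0)

ℤ_5 = {x ∈ ℚ_5 : v_5(x) ≥ 0} and ℤ_5^× = {x ∈ ℤ_5 : v_5(x) = 0}. Here v_5(37/550) = v_5(num) − v_5(den) = -2; compare against these criteria.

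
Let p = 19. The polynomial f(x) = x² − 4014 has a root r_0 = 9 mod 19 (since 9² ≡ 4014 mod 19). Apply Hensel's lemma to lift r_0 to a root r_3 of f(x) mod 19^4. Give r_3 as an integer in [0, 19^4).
r_3 = 87409 (mod 130321)

Hensel's recurrence: r_{i+1} = r_i − f(r_i)·(f′(r_i))^{-1} mod 19^{i+2}, with f′(x) = 2x. Iterate:
  r_0 = 9 (mod 19)
  r_1 = 47 (mod 361)
  r_2 = 5101 (mod 6859)
  r_3 = 87409 (mod 130321)
Final: r_3 = 87409, and one checks f(r_3) ≡ 0 mod 19^4.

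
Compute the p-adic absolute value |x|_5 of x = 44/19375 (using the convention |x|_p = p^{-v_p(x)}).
|44/19375|_5 = 625

Step 1 — compute v_5(x) by factoring powers of 5 out of the numerator and denominator: v_5(44/19375) = -4. Step 2 — apply |x|_p = p^{-v_p(x)} = 5^{4} = 625.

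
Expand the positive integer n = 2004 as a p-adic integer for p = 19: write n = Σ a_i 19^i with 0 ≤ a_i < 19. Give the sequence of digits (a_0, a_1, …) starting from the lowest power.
(a_0, a_1, …) = (9, 10, 5)

Repeated division by 19 gives the digits low-to-high: 2004 = 9 + 10·19^1 + 5·19^2. Digit sequence: (9, 10, 5).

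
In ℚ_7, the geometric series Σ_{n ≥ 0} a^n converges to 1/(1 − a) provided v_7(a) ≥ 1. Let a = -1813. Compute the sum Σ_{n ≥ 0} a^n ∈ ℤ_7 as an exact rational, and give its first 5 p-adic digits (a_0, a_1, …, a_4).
Σ a^n = 1/(1 − a) = 1/1814;  first 5 digits = (1, 0, 5, 1, 3)

v_7(a) = 2 ≥ 1, so the series converges in ℤ_7 to 1/(1 − a) = 1/(1 − (-1813)) = 1/1814. Expand this rational in ℤ_7: compute digits iteratively via d_i = x_i mod 7, x_{i+1} = (x_i − d_i)/7. The first 5 digits are (1, 0, 5, 1, 3).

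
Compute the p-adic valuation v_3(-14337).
v_3(-14337) = 5

v_3(n) is the largest exponent k such that 3^k divides n. Factor out: -14337 = -3^5 · 59. (Sign doesn't affect v_p.) So v_3(-14337) = 5.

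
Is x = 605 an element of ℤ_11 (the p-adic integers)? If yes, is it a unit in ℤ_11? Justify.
x ∈ ℤ_11 but not a unit; v_11(x) = 2 > 0

ℤ_11 = {x ∈ ℚ_11 : v_11(x) ≥ 0} and ℤ_11^× = {x ∈ ℤ_11 : v_11(x) = 0}. Here v_11(605) = v_11(num) − v_11(den) = 2; compare against these criteria.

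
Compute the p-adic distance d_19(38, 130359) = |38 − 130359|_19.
d_19(38, 130359) = 1/130321

Step 1 — x − y = 38 − 130359 = -130321. Step 2 — v_19(-130321) = 4 (factor: -130321 = −(19^4 · 1); the sign does not affect v_p). Step 3 — |x − y|_19 = 19^{-4} = 1/130321.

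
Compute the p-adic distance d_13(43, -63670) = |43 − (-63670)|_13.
d_13(43, -63670) = 1/2197

Step 1 — x − y = 43 − (-63670) = 63713. Step 2 — v_13(63713) = 3 (factor: 63713 = (13^3 · 29); the sign does not affect v_p). Step 3 — |x − y|_13 = 13^{-3} = 1/2197.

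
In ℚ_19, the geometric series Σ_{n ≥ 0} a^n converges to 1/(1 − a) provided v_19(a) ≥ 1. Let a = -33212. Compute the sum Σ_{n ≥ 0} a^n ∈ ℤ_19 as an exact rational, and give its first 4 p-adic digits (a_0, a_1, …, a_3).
Σ a^n = 1/(1 − a) = 1/33213;  first 4 digits = (1, 0, 3, 14)

v_19(a) = 2 ≥ 1, so the series converges in ℤ_19 to 1/(1 − a) = 1/(1 − (-33212)) = 1/33213. Expand this rational in ℤ_19: compute digits iteratively via d_i = x_i mod 19, x_{i+1} = (x_i − d_i)/19. The first 4 digits are (1, 0, 3, 14).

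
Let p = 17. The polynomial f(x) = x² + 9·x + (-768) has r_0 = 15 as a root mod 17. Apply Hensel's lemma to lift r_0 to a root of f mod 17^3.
r_2 = 4027 (mod 4913)

Hensel: r_{i+1} = r_i − f(r_i)·(f′(r_i))^{-1} mod 17^{i+2}, f′(x) = 2x + 9. Iterate:
  r_0 = 15 (mod 17)
  r_1 = 270 (mod 289)
  r_2 = 4027 (mod 4913)
Final: r = 4027 satisfies f(r) ≡ 0 mod 17^3.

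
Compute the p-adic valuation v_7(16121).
v_7(16121) = 3

v_7(n) is the largest exponent k such that 7^k divides n. Factor out: 16121 = 7^3 · 47. (Sign doesn't affect v_p.) So v_7(16121) = 3.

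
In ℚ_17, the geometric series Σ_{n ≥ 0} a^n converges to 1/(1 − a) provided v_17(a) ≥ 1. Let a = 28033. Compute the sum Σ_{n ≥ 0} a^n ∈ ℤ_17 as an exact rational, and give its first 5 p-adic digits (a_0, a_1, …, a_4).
Σ a^n = 1/(1 − a) = -1/28032;  first 5 digits = (1, 0, 12, 5, 8)

v_17(a) = 2 ≥ 1, so the series converges in ℤ_17 to 1/(1 − a) = 1/(1 − 28033) = -1/28032. Expand this rational in ℤ_17: compute digits iteratively via d_i = x_i mod 17, x_{i+1} = (x_i − d_i)/17. The first 5 digits are (1, 0, 12, 5, 8).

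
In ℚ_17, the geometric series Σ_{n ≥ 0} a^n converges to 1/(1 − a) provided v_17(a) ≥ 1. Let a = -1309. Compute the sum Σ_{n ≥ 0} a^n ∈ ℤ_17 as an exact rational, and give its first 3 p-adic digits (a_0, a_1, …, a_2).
Σ a^n = 1/(1 − a) = 1/1310;  first 3 digits = (1, 8, 8)

v_17(a) = 1 ≥ 1, so the series converges in ℤ_17 to 1/(1 − a) = 1/(1 − (-1309)) = 1/1310. Expand this rational in ℤ_17: compute digits iteratively via d_i = x_i mod 17, x_{i+1} = (x_i − d_i)/17. The first 3 digits are (1, 8, 8).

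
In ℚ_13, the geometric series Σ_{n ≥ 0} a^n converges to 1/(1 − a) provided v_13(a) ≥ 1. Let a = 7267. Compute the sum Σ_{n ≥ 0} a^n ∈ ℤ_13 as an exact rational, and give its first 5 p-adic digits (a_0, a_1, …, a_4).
Σ a^n = 1/(1 − a) = -1/7266;  first 5 digits = (1, 0, 4, 3, 3)

v_13(a) = 2 ≥ 1, so the series converges in ℤ_13 to 1/(1 − a) = 1/(1 − 7267) = -1/7266. Expand this rational in ℤ_13: compute digits iteratively via d_i = x_i mod 13, x_{i+1} = (x_i − d_i)/13. The first 5 digits are (1, 0, 4, 3, 3).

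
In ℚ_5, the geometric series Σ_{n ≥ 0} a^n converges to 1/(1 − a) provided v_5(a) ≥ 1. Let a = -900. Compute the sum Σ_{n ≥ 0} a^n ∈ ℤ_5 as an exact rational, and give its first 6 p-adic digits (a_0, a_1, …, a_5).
Σ a^n = 1/(1 − a) = 1/901;  first 6 digits = (1, 0, 4, 2, 4, 3)

v_5(a) = 2 ≥ 1, so the series converges in ℤ_5 to 1/(1 − a) = 1/(1 − (-900)) = 1/901. Expand this rational in ℤ_5: compute digits iteratively via d_i = x_i mod 5, x_{i+1} = (x_i − d_i)/5. The first 6 digits are (1, 0, 4, 2, 4, 3).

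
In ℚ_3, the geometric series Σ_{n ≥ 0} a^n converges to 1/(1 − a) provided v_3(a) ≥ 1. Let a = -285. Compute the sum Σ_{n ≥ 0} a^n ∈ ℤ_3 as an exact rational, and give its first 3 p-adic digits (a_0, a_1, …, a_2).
Σ a^n = 1/(1 − a) = 1/286;  first 3 digits = (1, 1, 2)

v_3(a) = 1 ≥ 1, so the series converges in ℤ_3 to 1/(1 − a) = 1/(1 − (-285)) = 1/286. Expand this rational in ℤ_3: compute digits iteratively via d_i = x_i mod 3, x_{i+1} = (x_i − d_i)/3. The first 3 digits are (1, 1, 2).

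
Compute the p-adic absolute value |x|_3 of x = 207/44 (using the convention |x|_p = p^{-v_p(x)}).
|207/44|_3 = 1/9

Step 1 — compute v_3(x) by factoring powers of 3 out of the numerator and denominator: v_3(207/44) = 2. Step 2 — apply |x|_p = p^{-v_p(x)} = 3^{-2} = 1/9.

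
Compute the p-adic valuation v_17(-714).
v_17(-714) = 1

v_17(n) is the largest exponent k such that 17^k divides n. Factor out: -714 = -17^1 · 42. (Sign doesn't affect v_p.) So v_17(-714) = 1.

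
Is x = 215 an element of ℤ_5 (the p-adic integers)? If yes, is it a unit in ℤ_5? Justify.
x ∈ ℤ_5 but not a unit; v_5(x) = 1 > 0

ℤ_5 = {x ∈ ℚ_5 : v_5(x) ≥ 0} and ℤ_5^× = {x ∈ ℤ_5 : v_5(x) = 0}. Here v_5(215) = v_5(num) − v_5(den) = 1; compare against these criteria.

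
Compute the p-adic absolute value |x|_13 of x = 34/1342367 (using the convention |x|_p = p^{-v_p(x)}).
|34/1342367|_13 = 28561

Step 1 — compute v_13(x) by factoring powers of 13 out of the numerator and denominator: v_13(34/1342367) = -4. Step 2 — apply |x|_p = p^{-v_p(x)} = 13^{4} = 28561.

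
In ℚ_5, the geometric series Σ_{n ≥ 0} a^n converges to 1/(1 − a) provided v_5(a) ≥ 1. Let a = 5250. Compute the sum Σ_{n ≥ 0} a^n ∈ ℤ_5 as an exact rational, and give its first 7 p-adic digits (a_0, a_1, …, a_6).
Σ a^n = 1/(1 − a) = -1/5249;  first 7 digits = (1, 0, 0, 2, 3, 1, 4)

v_5(a) = 3 ≥ 1, so the series converges in ℤ_5 to 1/(1 − a) = 1/(1 − 5250) = -1/5249. Expand this rational in ℤ_5: compute digits iteratively via d_i = x_i mod 5, x_{i+1} = (x_i − d_i)/5. The first 7 digits are (1, 0, 0, 2, 3, 1, 4).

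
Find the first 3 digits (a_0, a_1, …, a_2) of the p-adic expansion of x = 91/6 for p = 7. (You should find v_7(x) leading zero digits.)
(a_0, …, a_2) = (0, 1, 6)

v_7(91/6) = 1, so a_0 = ... = a_0 = 0. Factor out: x = 7^1 · u with u = 13/6 a unit in ℤ_7. Expand u iteratively via a_{v+i} = u_i mod 7, u_{i+1} = (u_i − a_{v+i})/7:
  u_0 = 13/6;  a_1 = 1;  u_1 = (u_0 − 1)/7 = 1/6
  u_1 = 1/6;  a_2 = 6;  u_2 = (u_1 − 6)/7 = -5/6
Digits: (0, 1, 6).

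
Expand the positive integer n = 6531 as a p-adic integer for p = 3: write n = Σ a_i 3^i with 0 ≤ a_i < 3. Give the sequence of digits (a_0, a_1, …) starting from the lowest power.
(a_0, a_1, …) = (0, 2, 2, 1, 2, 2, 2, 2)

Repeated division by 3 gives the digits low-to-high: 6531 = 2·3^1 + 2·3^2 + 1·3^3 + 2·3^4 + 2·3^5 + 2·3^6 + 2·3^7. Digit sequence: (0, 2, 2, 1, 2, 2, 2, 2).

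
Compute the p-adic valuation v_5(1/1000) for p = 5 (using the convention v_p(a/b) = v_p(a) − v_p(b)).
v_5(1/1000) = -3

Factor powers of 5 from the numerator and denominator of the reduced fraction: 1 = 5^0 · 1 and 1000 = 5^3 · 8. Apply v_p(a/b) = v_p(a) − v_p(b): v_5(1/1000) = 0 − 3 = -3.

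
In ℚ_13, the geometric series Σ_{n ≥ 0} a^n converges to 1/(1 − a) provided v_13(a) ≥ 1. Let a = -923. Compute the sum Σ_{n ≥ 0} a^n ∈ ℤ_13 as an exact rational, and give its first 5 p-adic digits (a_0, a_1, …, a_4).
Σ a^n = 1/(1 − a) = 1/924;  first 5 digits = (1, 7, 4, 2, 2)

v_13(a) = 1 ≥ 1, so the series converges in ℤ_13 to 1/(1 − a) = 1/(1 − (-923)) = 1/924. Expand this rational in ℤ_13: compute digits iteratively via d_i = x_i mod 13, x_{i+1} = (x_i − d_i)/13. The first 5 digits are (1, 7, 4, 2, 2).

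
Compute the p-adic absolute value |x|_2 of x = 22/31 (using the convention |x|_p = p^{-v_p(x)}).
|22/31|_2 = 1/2

Step 1 — compute v_2(x) by factoring powers of 2 out of the numerator and denominator: v_2(22/31) = 1. Step 2 — apply |x|_p = p^{-v_p(x)} = 2^{-1} = 1/2.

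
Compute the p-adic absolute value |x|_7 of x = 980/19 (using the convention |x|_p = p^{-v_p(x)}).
|980/19|_7 = 1/49

Step 1 — compute v_7(x) by factoring powers of 7 out of the numerator and denominator: v_7(980/19) = 2. Step 2 — apply |x|_p = p^{-v_p(x)} = 7^{-2} = 1/49.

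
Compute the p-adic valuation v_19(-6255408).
v_19(-6255408) = 4

v_19(n) is the largest exponent k such that 19^k divides n. Factor out: -6255408 = -19^4 · 48. (Sign doesn't affect v_p.) So v_19(-6255408) = 4.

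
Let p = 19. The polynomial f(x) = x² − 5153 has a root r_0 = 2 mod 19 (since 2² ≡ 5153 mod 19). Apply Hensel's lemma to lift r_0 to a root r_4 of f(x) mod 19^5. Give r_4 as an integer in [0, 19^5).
r_4 = 767963 (mod 2476099)

Hensel's recurrence: r_{i+1} = r_i − f(r_i)·(f′(r_i))^{-1} mod 19^{i+2}, with f′(x) = 2x. Iterate:
  r_0 = 2 (mod 19)
  r_1 = 116 (mod 361)
  r_2 = 6614 (mod 6859)
  r_3 = 116358 (mod 130321)
  r_4 = 767963 (mod 2476099)
Final: r_4 = 767963, and one checks f(r_4) ≡ 0 mod 19^5.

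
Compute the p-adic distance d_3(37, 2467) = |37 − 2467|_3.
d_3(37, 2467) = 1/243

Step 1 — x − y = 37 − 2467 = -2430. Step 2 — v_3(-2430) = 5 (factor: -2430 = −(3^5 · 10); the sign does not affect v_p). Step 3 — |x − y|_3 = 3^{-5} = 1/243.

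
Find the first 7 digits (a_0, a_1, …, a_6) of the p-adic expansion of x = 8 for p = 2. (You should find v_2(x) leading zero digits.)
(a_0, …, a_6) = (0, 0, 0, 1, 0, 0, 0)

v_2(8) = 3, so a_0 = ... = a_2 = 0. Factor out: x = 2^3 · u with u = 1 a unit in ℤ_2. Expand u iteratively via a_{v+i} = u_i mod 2, u_{i+1} = (u_i − a_{v+i})/2:
  u_0 = 1;  a_3 = 1;  u_1 = (u_0 − 1)/2 = 0
  u_1 = 0;  a_4 = 0;  u_2 = (u_1 − 0)/2 = 0
  u_2 = 0;  a_5 = 0;  u_3 = (u_2 − 0)/2 = 0
  u_3 = 0;  a_6 = 0;  u_4 = (u_3 − 0)/2 = 0
Digits: (0, 0, 0, 1, 0, 0, 0).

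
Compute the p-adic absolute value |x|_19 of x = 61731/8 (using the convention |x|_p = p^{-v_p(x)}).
|61731/8|_19 = 1/6859

Step 1 — compute v_19(x) by factoring powers of 19 out of the numerator and denominator: v_19(61731/8) = 3. Step 2 — apply |x|_p = p^{-v_p(x)} = 19^{-3} = 1/6859.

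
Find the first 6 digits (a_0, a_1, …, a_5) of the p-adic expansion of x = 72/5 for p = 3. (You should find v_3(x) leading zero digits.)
(a_0, …, a_5) = (0, 0, 1, 2, 0, 1)

v_3(72/5) = 2, so a_0 = ... = a_1 = 0. Factor out: x = 3^2 · u with u = 8/5 a unit in ℤ_3. Expand u iteratively via a_{v+i} = u_i mod 3, u_{i+1} = (u_i − a_{v+i})/3:
  u_0 = 8/5;  a_2 = 1;  u_1 = (u_0 − 1)/3 = 1/5
  u_1 = 1/5;  a_3 = 2;  u_2 = (u_1 − 2)/3 = -3/5
  u_2 = -3/5;  a_4 = 0;  u_3 = (u_2 − 0)/3 = -1/5
  u_3 = -1/5;  a_5 = 1;  u_4 = (u_3 − 1)/3 = -2/5
Digits: (0, 0, 1, 2, 0, 1).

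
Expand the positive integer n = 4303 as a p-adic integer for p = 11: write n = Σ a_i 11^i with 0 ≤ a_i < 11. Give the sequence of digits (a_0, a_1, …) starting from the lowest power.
(a_0, a_1, …) = (2, 6, 2, 3)

Repeated division by 11 gives the digits low-to-high: 4303 = 2 + 6·11^1 + 2·11^2 + 3·11^3. Digit sequence: (2, 6, 2, 3).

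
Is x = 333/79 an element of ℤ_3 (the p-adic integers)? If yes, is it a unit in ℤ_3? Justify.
x ∈ ℤ_3 but not a unit; v_3(x) = 2 > 0

ℤ_3 = {x ∈ ℚ_3 : v_3(x) ≥ 0} and ℤ_3^× = {x ∈ ℤ_3 : v_3(x) = 0}. Here v_3(333/79) = v_3(num) − v_3(den) = 2; compare against these criteria.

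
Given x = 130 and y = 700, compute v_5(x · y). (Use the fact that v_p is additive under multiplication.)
v_5(91000) = 3

v_p(x) = 1 (factor: 130 = 5^1 · 26); v_p(y) = 2 (factor: 700 = 5^2 · 28). Additivity: v_p(xy) = v_p(x) + v_p(y) = 1 + 2 = 3. (Direct check: xy = 91000 = 5^3 · (728).)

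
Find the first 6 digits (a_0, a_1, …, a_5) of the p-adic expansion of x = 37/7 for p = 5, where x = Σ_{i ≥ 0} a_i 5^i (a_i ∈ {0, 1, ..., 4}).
(a_0, …, a_5) = (1, 3, 1, 4, 2, 3)

v_5(37/7) = 0 (numerator and denominator both coprime to 5), so x ∈ ℤ_5^×. Compute digits iteratively via a_i = x_i mod 5, x_{i+1} = (x_i − a_i)/5, with x_0 = x:
  x_0 = 37/7;  a_0 = 1;  x_1 = (x_0 − 1)/5 = 6/7
  x_1 = 6/7;  a_1 = 3;  x_2 = (x_1 − 3)/5 = -3/7
  x_2 = -3/7;  a_2 = 1;  x_3 = (x_2 − 1)/5 = -2/7
  x_3 = -2/7;  a_3 = 4;  x_4 = (x_3 − 4)/5 = -6/7
  x_4 = -6/7;  a_4 = 2;  x_5 = (x_4 − 2)/5 = -4/7
  x_5 = -4/7;  a_5 = 3;  x_6 = (x_5 − 3)/5 = -5/7
Digits: (1, 3, 1, 4, 2, 3).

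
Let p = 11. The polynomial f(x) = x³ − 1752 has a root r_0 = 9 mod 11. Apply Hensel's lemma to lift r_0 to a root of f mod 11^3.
r_2 = 548 (mod 1331)

Hensel: r_{i+1} = r_i − f(r_i)/f′(r_i) mod 11^{i+2}, where f′(x) = 3x². Iterate:
  r_0 = 9 (mod 11)
  r_1 = 64 (mod 121)
  r_2 = 548 (mod 1331)
Final: r = 548 with f(r) ≡ 0 mod 11^3.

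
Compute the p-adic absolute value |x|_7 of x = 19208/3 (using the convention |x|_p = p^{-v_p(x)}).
|19208/3|_7 = 1/2401

Step 1 — compute v_7(x) by factoring powers of 7 out of the numerator and denominator: v_7(19208/3) = 4. Step 2 — apply |x|_p = p^{-v_p(x)} = 7^{-4} = 1/2401.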